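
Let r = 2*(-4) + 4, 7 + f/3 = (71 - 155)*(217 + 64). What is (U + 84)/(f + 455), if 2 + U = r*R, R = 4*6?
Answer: 1/5027 ≈ 0.00019893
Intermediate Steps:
f = -70833 (f = -21 + 3*((71 - 155)*(217 + 64)) = -21 + 3*(-84*281) = -21 + 3*(-23604) = -21 - 70812 = -70833)
R = 24
r = -4 (r = -8 + 4 = -4)
U = -98 (U = -2 - 4*24 = -2 - 96 = -98)
(U + 84)/(f + 455) = (-98 + 84)/(-70833 + 455) = -14/(-70378) = -14*(-1/70378) = 1/5027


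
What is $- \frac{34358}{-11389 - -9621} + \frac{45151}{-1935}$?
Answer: $- \frac{6672119}{1710540} \approx -3.9006$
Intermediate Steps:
$- \frac{34358}{-11389 - -9621} + \frac{45151}{-1935} = - \frac{34358}{-11389 + 9621} + 45151 \left(- \frac{1}{1935}\right) = - \frac{34358}{-1768} - \frac{45151}{1935} = \left(-34358\right) \left(- \frac{1}{1768}\right) - \frac{45151}{1935} = \frac{17179}{884} - \frac{45151}{1935} = - \frac{6672119}{1710540}$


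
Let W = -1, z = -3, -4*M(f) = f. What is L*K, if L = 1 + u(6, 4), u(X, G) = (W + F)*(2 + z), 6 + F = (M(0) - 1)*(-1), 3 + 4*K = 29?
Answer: 91/2 ≈ 45.500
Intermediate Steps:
M(f) = -f/4
K = 13/2 (K = -¾ + (¼)*29 = -¾ + 29/4 = 13/2 ≈ 6.5000)
F = -5 (F = -6 + (-¼*0 - 1)*(-1) = -6 + (0 - 1)*(-1) = -6 - 1*(-1) = -6 + 1 = -5)
u(X, G) = 6 (u(X, G) = (-1 - 5)*(2 - 3) = -6*(-1) = 6)
L = 7 (L = 1 + 6 = 7)
L*K = 7*(13/2) = 91/2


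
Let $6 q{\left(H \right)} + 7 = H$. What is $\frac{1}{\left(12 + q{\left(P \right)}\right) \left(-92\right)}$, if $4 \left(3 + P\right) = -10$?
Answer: $- \frac{3}{2737} \approx -0.0010961$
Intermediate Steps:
$P = - \frac{11}{2}$ ($P = -3 + \frac{1}{4} \left(-10\right) = -3 - \frac{5}{2} = - \frac{11}{2} \approx -5.5$)
$q{\left(H \right)} = - \frac{7}{6} + \frac{H}{6}$
$\frac{1}{\left(12 + q{\left(P \right)}\right) \left(-92\right)} = \frac{1}{\left(12 + \left(- \frac{7}{6} + \frac{1}{6} \left(- \frac{11}{2}\right)\right)\right) \left(-92\right)} = \frac{1}{\left(12 - \frac{25}{12}\right) \left(-92\right)} = \frac{1}{\frac{119}{12} \left(-92\right)} = \frac{1}{- \frac{2737}{3}} = - \frac{3}{2737}$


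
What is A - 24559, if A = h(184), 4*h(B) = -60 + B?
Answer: -24528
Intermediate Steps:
h(B) = -15 + B/4 (h(B) = (-60 + B)/4 = -15 + B/4)
A = 31 (A = -15 + (¼)*184 = -15 + 46 = 31)
A - 24559 = 31 - 24559 = -24528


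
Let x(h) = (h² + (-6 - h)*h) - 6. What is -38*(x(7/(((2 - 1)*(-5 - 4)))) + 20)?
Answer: -2128/3 ≈ -709.33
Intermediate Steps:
x(h) = -6 + h² + h*(-6 - h) (x(h) = (h² + h*(-6 - h)) - 6 = -6 + h² + h*(-6 - h))
-38*(x(7/(((2 - 1)*(-5 - 4)))) + 20) = -38*((-6 - 42/((2 - 1)*(-5 - 4))) + 20) = -38*((-6 - 42/(1*(-9))) + 20) = -38*((-6 - 42/(-9)) + 20) = -38*((-6 - 42*(-1)/9) + 20) = -38*((-6 - 6*(-7/9)) + 20) = -38*((-6 + 14/3) + 20) = -38*(-4/3 + 20) = -38*56/3 = -2128/3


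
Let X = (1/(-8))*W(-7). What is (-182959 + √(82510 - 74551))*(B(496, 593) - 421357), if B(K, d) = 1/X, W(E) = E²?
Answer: 539637596637/7 - 20646501*√7959/49 ≈ 7.7054e+10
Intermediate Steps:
X = -49/8 (X = (1/(-8))*(-7)² = (1*(-⅛))*49 = -⅛*49 = -49/8 ≈ -6.1250)
B(K, d) = -8/49 (B(K, d) = 1/(-49/8) = -8/49)
(-182959 + √(82510 - 74551))*(B(496, 593) - 421357) = (-182959 + √(82510 - 74551))*(-8/49 - 421357) = (-182959 + √7959)*(-20646501/49) = 539637596637/7 - 20646501*√7959/49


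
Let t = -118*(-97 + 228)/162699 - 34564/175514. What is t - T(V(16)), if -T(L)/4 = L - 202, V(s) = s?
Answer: -10626982562216/14277976143 ≈ -744.29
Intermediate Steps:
T(L) = 808 - 4*L (T(L) = -4*(L - 202) = -4*(-202 + L) = 808 - 4*L)
t = -4168311824/14277976143 (t = -118*131*(1/162699) - 34564*1/175514 = -15458*1/162699 - 17282/87757 = -15458/162699 - 17282/87757 = -4168311824/14277976143 ≈ -0.29194)
t - T(V(16)) = -4168311824/14277976143 - (808 - 4*16) = -4168311824/14277976143 - (808 - 64) = -4168311824/14277976143 - 1*744 = -4168311824/14277976143 - 744 = -10626982562216/14277976143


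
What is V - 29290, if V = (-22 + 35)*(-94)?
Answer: -30512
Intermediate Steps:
V = -1222 (V = 13*(-94) = -1222)
V - 29290 = -1222 - 29290 = -30512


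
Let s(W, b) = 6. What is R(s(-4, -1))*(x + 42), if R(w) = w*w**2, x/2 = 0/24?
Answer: 9072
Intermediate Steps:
x = 0 (x = 2*(0/24) = 2*(0*(1/24)) = 2*0 = 0)
R(w) = w**3
R(s(-4, -1))*(x + 42) = 6**3*(0 + 42) = 216*42 = 9072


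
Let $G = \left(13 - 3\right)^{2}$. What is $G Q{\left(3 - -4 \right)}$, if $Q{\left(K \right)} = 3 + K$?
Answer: $1000$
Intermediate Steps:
$G = 100$ ($G = 10^{2} = 100$)
$G Q{\left(3 - -4 \right)} = 100 \left(3 + \left(3 - -4\right)\right) = 100 \left(3 + \left(3 + 4\right)\right) = 100 \left(3 + 7\right) = 100 \cdot 10 = 1000$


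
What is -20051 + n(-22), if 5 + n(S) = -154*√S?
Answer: -20056 - 154*I*√22 ≈ -20056.0 - 722.32*I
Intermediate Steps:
n(S) = -5 - 154*√S
-20051 + n(-22) = -20051 + (-5 - 154*I*√22) = -20056 - 154*I*√22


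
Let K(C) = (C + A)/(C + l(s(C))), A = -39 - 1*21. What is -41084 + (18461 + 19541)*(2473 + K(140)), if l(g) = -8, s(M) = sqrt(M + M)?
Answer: 3100709486/33 ≈ 9.3961e+7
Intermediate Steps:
s(M) = sqrt(2)*sqrt(M) (s(M) = sqrt(2*M) = sqrt(2)*sqrt(M))
A = -60 (A = -39 - 21 = -60)
K(C) = (-60 + C)/(-8 + C) (K(C) = (C - 60)/(C - 8) = (-60 + C)/(-8 + C))
-41084 + (18461 + 19541)*(2473 + K(140)) = -41084 + (18461 + 19541)*(2473 + (-60 + 140)/(-8 + 140)) = -41084 + 38002*(2473 + 80/132) = -41084 + 38002*(2473 + (1/132)*80) = -41084 + 38002*(2473 + 20/33) = -41084 + 38002*(81629/33) = -41084 + 3102065258/33 = 3100709486/33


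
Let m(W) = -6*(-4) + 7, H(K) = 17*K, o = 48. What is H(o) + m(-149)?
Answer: 847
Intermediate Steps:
m(W) = 31 (m(W) = 24 + 7 = 31)
H(o) + m(-149) = 17*48 + 31 = 816 + 31 = 847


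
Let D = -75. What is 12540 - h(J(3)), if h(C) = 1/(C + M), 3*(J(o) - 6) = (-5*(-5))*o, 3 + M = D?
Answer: 589381/47 ≈ 12540.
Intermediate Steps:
M = -78 (M = -3 - 75 = -78)
J(o) = 6 + 25*o/3 (J(o) = 6 + ((-5*(-5))*o)/3 = 6 + (25*o)/3 = 6 + 25*o/3)
h(C) = 1/(-78 + C) (h(C) = 1/(C - 78) = 1/(-78 + C))
12540 - h(J(3)) = 12540 - 1/(-78 + (6 + (25/3)*3)) = 12540 - 1/(-78 + (6 + 25)) = 12540 - 1/(-78 + 31) = 12540 - 1/(-47) = 12540 - 1*(-1/47) = 12540 + 1/47 = 589381/47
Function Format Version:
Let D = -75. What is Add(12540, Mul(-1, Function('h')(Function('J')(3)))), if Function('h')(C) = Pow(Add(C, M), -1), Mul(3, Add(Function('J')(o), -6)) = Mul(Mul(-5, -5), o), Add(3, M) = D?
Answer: Rational(589381, 47) ≈ 12540.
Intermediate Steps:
M = -78 (M = Add(-3, -75) = -78)
Function('J')(o) = Add(6, Mul(Rational(25, 3), o)) (Function('J')(o) = Add(6, Mul(Rational(1, 3), Mul(Mul(-5, -5), o))) = Add(6, Mul(Rational(1, 3), Mul(25, o))) = Add(6, Mul(Rational(25, 3), o)))
Function('h')(C) = Pow(Add(-78, C), -1) (Function('h')(C) = Pow(Add(C, -78), -1) = Pow(Add(-78, C), -1))
Add(12540, Mul(-1, Function('h')(Function('J')(3)))) = Add(12540, Mul(-1, Pow(Add(-78, Add(6, Mul(Rational(25, 3), 3))), -1))) = Add(12540, Mul(-1, Pow(Add(-78, Add(6, 25)), -1))) = Add(12540, Mul(-1, Pow(Add(-78, 31), -1))) = Add(12540, Mul(-1, Pow(-47, -1))) = Add(12540, Mul(-1, Rational(-1, 47))) = Add(12540, Rational(1, 47)) = Rational(589381, 47)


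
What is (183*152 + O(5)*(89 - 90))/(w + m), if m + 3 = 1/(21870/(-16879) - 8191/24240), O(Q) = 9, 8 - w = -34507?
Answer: 6195257682341/7688961079936 ≈ 0.80573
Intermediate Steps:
w = 34515 (w = 8 - 1*(-34507) = 8 + 34507 = 34515)
m = -2414301027/668384689 (m = -3 + 1/(21870/(-16879) - 8191/24240) = -3 + 1/(21870*(-1/16879) - 8191*1/24240) = -3 + 1/(-21870/16879 - 8191/24240) = -3 + 1/(-668384689/409146960) = -3 - 409146960/668384689 = -2414301027/668384689 ≈ -3.6121)
(183*152 + O(5)*(89 - 90))/(w + m) = (183*152 + 9*(89 - 90))/(34515 - 2414301027/668384689) = (27816 + 9*(-1))/(23066883239808/668384689) = (27816 - 9)*(668384689/23066883239808) = 27807*(668384689/23066883239808) = 6195257682341/7688961079936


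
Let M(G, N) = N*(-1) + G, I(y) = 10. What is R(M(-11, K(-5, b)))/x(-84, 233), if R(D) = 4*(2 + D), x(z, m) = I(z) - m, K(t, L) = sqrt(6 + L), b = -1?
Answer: 36/223 + 4*sqrt(5)/223 ≈ 0.20154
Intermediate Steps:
x(z, m) = 10 - m
M(G, N) = G - N (M(G, N) = -N + G = G - N)
R(D) = 8 + 4*D
R(M(-11, K(-5, b)))/x(-84, 233) = (8 + 4*(-11 - sqrt(6 - 1)))/(10 - 1*233) = (8 + 4*(-11 - sqrt(5)))/(10 - 233) = (8 + (-44 - 4*sqrt(5)))/(-223) = (-36 - 4*sqrt(5))*(-1/223) = 36/223 + 4*sqrt(5)/223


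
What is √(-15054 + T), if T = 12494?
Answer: 16*I*√10 ≈ 50.596*I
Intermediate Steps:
√(-15054 + T) = √(-15054 + 12494) = √(-2560) = 16*I*√10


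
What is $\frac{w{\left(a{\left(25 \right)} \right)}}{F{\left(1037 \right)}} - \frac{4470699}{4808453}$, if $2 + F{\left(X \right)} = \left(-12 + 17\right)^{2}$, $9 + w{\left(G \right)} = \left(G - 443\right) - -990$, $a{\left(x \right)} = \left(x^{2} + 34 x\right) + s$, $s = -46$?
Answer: $\frac{9355400974}{110594419} \approx 84.592$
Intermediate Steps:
$a{\left(x \right)} = -46 + x^{2} + 34 x$ ($a{\left(x \right)} = \left(x^{2} + 34 x\right) - 46 = -46 + x^{2} + 34 x$)
$w{\left(G \right)} = 538 + G$ ($w{\left(G \right)} = -9 + \left(\left(G - 443\right) - -990\right) = -9 + \left(\left(-443 + G\right) + 990\right) = -9 + \left(547 + G\right) = 538 + G$)
$F{\left(X \right)} = 23$ ($F{\left(X \right)} = -2 + \left(-12 + 17\right)^{2} = -2 + 5^{2} = -2 + 25 = 23$)
$\frac{w{\left(a{\left(25 \right)} \right)}}{F{\left(1037 \right)}} - \frac{4470699}{4808453} = \frac{538 + \left(-46 + 25^{2} + 34 \cdot 25\right)}{23} - \frac{4470699}{4808453} = \left(538 + \left(-46 + 625 + 850\right)\right) \frac{1}{23} - \frac{4470699}{4808453} = \left(538 + 1429\right) \frac{1}{23} - \frac{4470699}{4808453} = 1967 \cdot \frac{1}{23} - \frac{4470699}{4808453} = \frac{1967}{23} - \frac{4470699}{4808453} = \frac{9355400974}{110594419}$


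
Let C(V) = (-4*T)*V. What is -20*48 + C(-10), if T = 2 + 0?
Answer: -880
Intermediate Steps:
T = 2
C(V) = -8*V (C(V) = (-4*2)*V = -8*V)
-20*48 + C(-10) = -20*48 - 8*(-10) = -960 + 80 = -880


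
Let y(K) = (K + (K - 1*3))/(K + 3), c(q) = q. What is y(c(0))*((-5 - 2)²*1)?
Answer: -49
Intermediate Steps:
y(K) = (-3 + 2*K)/(3 + K) (y(K) = (K + (K - 3))/(3 + K) = (K + (-3 + K))/(3 + K) = (-3 + 2*K)/(3 + K))
y(c(0))*((-5 - 2)²*1) = ((-3 + 2*0)/(3 + 0))*((-5 - 2)²*1) = ((-3 + 0)/3)*((-7)²*1) = ((⅓)*(-3))*(49*1) = -1*49 = -49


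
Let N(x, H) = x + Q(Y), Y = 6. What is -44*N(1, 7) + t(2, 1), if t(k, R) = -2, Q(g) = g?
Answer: -310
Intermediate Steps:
N(x, H) = 6 + x (N(x, H) = x + 6 = 6 + x)
-44*N(1, 7) + t(2, 1) = -44*(6 + 1) - 2 = -44*7 - 2 = -308 - 2 = -310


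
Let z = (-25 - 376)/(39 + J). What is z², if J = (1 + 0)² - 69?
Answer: 160801/841 ≈ 191.20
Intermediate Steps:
J = -68 (J = 1² - 69 = 1 - 69 = -68)
z = 401/29 (z = (-25 - 376)/(39 - 68) = -401/(-29) = -401*(-1/29) = 401/29 ≈ 13.828)
z² = (401/29)² = 160801/841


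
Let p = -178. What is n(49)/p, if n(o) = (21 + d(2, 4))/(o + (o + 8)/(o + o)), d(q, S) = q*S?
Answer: -1421/432451 ≈ -0.0032859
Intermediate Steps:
d(q, S) = S*q
n(o) = 29/(o + (8 + o)/(2*o)) (n(o) = (21 + 4*2)/(o + (o + 8)/(o + o)) = (21 + 8)/(o + (8 + o)/((2*o))) = 29/(o + (8 + o)*(1/(2*o))) = 29/(o + (8 + o)/(2*o)))
n(49)/p = (58*49/(8 + 49 + 2*49²))/(-178) = -29*49/(89*(8 + 49 + 2*2401)) = -29*49/(89*(8 + 49 + 4802)) = -29*49/(89*4859) = -1/178*2842/4859 = -1421/432451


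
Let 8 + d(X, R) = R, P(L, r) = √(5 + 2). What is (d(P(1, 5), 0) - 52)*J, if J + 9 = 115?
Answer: -6360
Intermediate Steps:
J = 106 (J = -9 + 115 = 106)
P(L, r) = √7
d(X, R) = -8 + R
(d(P(1, 5), 0) - 52)*J = ((-8 + 0) - 52)*106 = (-8 - 52)*106 = -60*106 = -6360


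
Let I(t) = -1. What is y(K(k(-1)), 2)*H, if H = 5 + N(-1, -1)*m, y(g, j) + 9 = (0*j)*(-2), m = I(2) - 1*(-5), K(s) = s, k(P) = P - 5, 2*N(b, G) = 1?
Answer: -63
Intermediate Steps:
N(b, G) = 1/2 (N(b, G) = (1/2)*1 = 1/2)
k(P) = -5 + P
m = 4 (m = -1 - 1*(-5) = -1 + 5 = 4)
y(g, j) = -9 (y(g, j) = -9 + (0*j)*(-2) = -9 + 0*(-2) = -9 + 0 = -9)
H = 7 (H = 5 + (1/2)*4 = 5 + 2 = 7)
y(K(k(-1)), 2)*H = -9*7 = -63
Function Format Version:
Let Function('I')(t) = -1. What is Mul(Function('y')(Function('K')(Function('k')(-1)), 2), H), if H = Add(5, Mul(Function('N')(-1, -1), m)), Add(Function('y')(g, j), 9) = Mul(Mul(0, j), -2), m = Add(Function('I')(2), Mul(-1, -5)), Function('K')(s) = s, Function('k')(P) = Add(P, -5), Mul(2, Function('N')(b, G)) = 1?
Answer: -63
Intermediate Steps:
Function('N')(b, G) = Rational(1, 2) (Function('N')(b, G) = Mul(Rational(1, 2), 1) = Rational(1, 2))
Function('k')(P) = Add(-5, P)
m = 4 (m = Add(-1, Mul(-1, -5)) = Add(-1, 5) = 4)
Function('y')(g, j) = -9 (Function('y')(g, j) = Add(-9, Mul(Mul(0, j), -2)) = Add(-9, Mul(0, -2)) = Add(-9, 0) = -9)
H = 7 (H = Add(5, Mul(Rational(1, 2), 4)) = Add(5, 2) = 7)
Mul(Function('y')(Function('K')(Function('k')(-1)), 2), H) = Mul(-9, 7) = -63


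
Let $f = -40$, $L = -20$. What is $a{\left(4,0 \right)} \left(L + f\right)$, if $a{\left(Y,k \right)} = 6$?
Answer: $-360$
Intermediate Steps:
$a{\left(4,0 \right)} \left(L + f\right) = 6 \left(-20 - 40\right) = 6 \left(-60\right) = -360$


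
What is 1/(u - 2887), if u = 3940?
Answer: 1/1053 ≈ 0.00094967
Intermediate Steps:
1/(u - 2887) = 1/(3940 - 2887) = 1/1053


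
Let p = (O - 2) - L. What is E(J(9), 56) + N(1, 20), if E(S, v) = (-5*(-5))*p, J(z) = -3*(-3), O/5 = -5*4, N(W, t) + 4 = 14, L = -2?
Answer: -2490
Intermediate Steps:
N(W, t) = 10 (N(W, t) = -4 + 14 = 10)
O = -100 (O = 5*(-5*4) = 5*(-20) = -100)
J(z) = 9
p = -100 (p = (-100 - 2) - 1*(-2) = -102 + 2 = -100)
E(S, v) = -2500 (E(S, v) = -5*(-5)*(-100) = 25*(-100) = -2500)
E(J(9), 56) + N(1, 20) = -2500 + 10 = -2490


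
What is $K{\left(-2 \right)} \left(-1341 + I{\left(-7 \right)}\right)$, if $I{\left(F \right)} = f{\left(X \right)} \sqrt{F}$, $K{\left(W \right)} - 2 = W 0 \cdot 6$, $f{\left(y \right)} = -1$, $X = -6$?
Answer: $-2682 - 2 i \sqrt{7} \approx -2682.0 - 5.2915 i$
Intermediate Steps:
$K{\left(W \right)} = 2$ ($K{\left(W \right)} = 2 + W 0 \cdot 6 = 2 + 0 \cdot 6 = 2 + 0 = 2$)
$I{\left(F \right)} = - \sqrt{F}$
$K{\left(-2 \right)} \left(-1341 + I{\left(-7 \right)}\right) = 2 \left(-1341 - \sqrt{-7}\right) = 2 \left(-1341 - i \sqrt{7}\right) = -2682 - 2 i \sqrt{7}$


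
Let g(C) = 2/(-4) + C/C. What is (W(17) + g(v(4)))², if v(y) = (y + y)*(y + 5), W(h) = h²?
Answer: 335241/4 ≈ 83810.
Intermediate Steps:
v(y) = 2*y*(5 + y) (v(y) = (2*y)*(5 + y) = 2*y*(5 + y))
g(C) = ½ (g(C) = 2*(-¼) + 1 = -½ + 1 = ½)
(W(17) + g(v(4)))² = (17² + ½)² = (289 + ½)² = (579/2)² = 335241/4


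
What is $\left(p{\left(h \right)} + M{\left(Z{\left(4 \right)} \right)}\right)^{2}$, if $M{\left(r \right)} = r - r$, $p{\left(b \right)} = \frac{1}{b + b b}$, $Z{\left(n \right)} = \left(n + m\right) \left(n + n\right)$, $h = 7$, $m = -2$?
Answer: $\frac{1}{3136} \approx 0.00031888$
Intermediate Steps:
$Z{\left(n \right)} = 2 n \left(-2 + n\right)$ ($Z{\left(n \right)} = \left(n - 2\right) \left(n + n\right) = \left(-2 + n\right) 2 n = 2 n \left(-2 + n\right)$)
$p{\left(b \right)} = \frac{1}{b + b^{2}}$
$M{\left(r \right)} = 0$
$\left(p{\left(h \right)} + M{\left(Z{\left(4 \right)} \right)}\right)^{2} = \left(\frac{1}{7 \left(1 + 7\right)} + 0\right)^{2} = \left(\frac{1}{7 \cdot 8} + 0\right)^{2} = \left(\frac{1}{7} \cdot \frac{1}{8} + 0\right)^{2} = \left(\frac{1}{56} + 0\right)^{2} = \left(\frac{1}{56}\right)^{2} = \frac{1}{3136}$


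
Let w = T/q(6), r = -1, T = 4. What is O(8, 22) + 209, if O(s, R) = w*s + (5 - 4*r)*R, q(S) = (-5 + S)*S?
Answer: 1237/3 ≈ 412.33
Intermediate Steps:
q(S) = S*(-5 + S)
w = 2/3 (w = 4/((6*(-5 + 6))) = 4/((6*1)) = 4/6 = 4*(1/6) = 2/3 ≈ 0.66667)
O(s, R) = 9*R + 2*s/3 (O(s, R) = 2*s/3 + (5 - 4*(-1))*R = 2*s/3 + (5 + 4)*R = 2*s/3 + 9*R = 9*R + 2*s/3)
O(8, 22) + 209 = (9*22 + (2/3)*8) + 209 = (198 + 16/3) + 209 = 610/3 + 209 = 1237/3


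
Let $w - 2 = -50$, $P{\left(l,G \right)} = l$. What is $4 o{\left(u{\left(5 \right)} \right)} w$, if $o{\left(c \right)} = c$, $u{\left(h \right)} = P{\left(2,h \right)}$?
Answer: $-384$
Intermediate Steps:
$u{\left(h \right)} = 2$
$w = -48$ ($w = 2 - 50 = -48$)
$4 o{\left(u{\left(5 \right)} \right)} w = 4 \cdot 2 \left(-48\right) = 8 \left(-48\right) = -384$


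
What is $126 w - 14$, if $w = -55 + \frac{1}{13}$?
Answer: $- \frac{90146}{13} \approx -6934.3$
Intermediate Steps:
$w = - \frac{714}{13}$ ($w = -55 + \frac{1}{13} = - \frac{714}{13} \approx -54.923$)
$126 w - 14 = 126 \left(- \frac{714}{13}\right) - 14 = - \frac{89964}{13} - 14 = - \frac{90146}{13}$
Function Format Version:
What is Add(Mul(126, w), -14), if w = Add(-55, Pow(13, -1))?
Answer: Rational(-90146, 13) ≈ -6934.3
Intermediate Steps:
w = Rational(-714, 13) (w = Add(-55, Rational(1, 13)) = Rational(-714, 13) ≈ -54.923)
Add(Mul(126, w), -14) = Add(Mul(126, Rational(-714, 13)), -14) = Add(Rational(-89964, 13), -14) = Rational(-90146, 13)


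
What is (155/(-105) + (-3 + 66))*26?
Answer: 33592/21 ≈ 1599.6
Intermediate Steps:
(155/(-105) + (-3 + 66))*26 = (155*(-1/105) + 63)*26 = (-31/21 + 63)*26 = (1292/21)*26 = 33592/21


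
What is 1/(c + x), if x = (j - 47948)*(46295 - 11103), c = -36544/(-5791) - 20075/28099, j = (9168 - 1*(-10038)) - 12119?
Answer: -162721309/233990037774272877 ≈ -6.9542e-10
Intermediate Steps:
j = 7087 (j = (9168 + 10038) - 12119 = 19206 - 12119 = 7087)
c = 910595531/162721309 (c = -36544*(-1/5791) - 20075*1/28099 = 36544/5791 - 20075/28099 = 910595531/162721309 ≈ 5.5960)
x = -1437980312 (x = (7087 - 47948)*(46295 - 11103) = -40861*35192 = -1437980312)
1/(c + x) = 1/(910595531/162721309 - 1437980312) = 1/(-233990037774272877/162721309) = -162721309/233990037774272877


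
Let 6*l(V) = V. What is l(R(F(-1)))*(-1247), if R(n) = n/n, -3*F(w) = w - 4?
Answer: -1247/6 ≈ -207.83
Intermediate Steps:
F(w) = 4/3 - w/3 (F(w) = -(w - 4)/3 = -(-4 + w)/3 = 4/3 - w/3)
R(n) = 1
l(V) = V/6
l(R(F(-1)))*(-1247) = ((1/6)*1)*(-1247) = (1/6)*(-1247) = -1247/6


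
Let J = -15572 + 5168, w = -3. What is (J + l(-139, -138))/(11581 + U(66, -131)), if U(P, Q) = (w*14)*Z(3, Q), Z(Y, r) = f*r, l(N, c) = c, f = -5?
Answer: 10542/15929 ≈ 0.66181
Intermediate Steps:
J = -10404
Z(Y, r) = -5*r
U(P, Q) = 210*Q (U(P, Q) = (-3*14)*(-5*Q) = -(-210)*Q = 210*Q)
(J + l(-139, -138))/(11581 + U(66, -131)) = (-10404 - 138)/(11581 + 210*(-131)) = -10542/(11581 - 27510) = -10542/(-15929) = -10542*(-1/15929) = 10542/15929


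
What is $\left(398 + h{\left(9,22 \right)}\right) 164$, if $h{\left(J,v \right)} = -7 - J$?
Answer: $62648$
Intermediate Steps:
$\left(398 + h{\left(9,22 \right)}\right) 164 = \left(398 - 16\right) 164 = 382 \cdot 164 = 62648$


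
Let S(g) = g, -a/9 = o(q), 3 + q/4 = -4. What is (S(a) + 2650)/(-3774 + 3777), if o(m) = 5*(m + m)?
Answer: 5170/3 ≈ 1723.3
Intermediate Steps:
q = -28 (q = -12 + 4*(-4) = -12 - 16 = -28)
o(m) = 10*m (o(m) = 5*(2*m) = 10*m)
a = 2520 (a = -90*(-28) = -9*(-280) = 2520)
(S(a) + 2650)/(-3774 + 3777) = (2520 + 2650)/(-3774 + 3777) = 5170/3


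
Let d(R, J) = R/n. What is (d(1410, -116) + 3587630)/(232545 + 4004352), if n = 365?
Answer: 37413896/44184783 ≈ 0.84676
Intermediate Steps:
d(R, J) = R/365
(d(1410, -116) + 3587630)/(232545 + 4004352) = ((1/365)*1410 + 3587630)/(232545 + 4004352) = (282/73 + 3587630)/4236897 = (261897272/73)*(1/4236897) = 37413896/44184783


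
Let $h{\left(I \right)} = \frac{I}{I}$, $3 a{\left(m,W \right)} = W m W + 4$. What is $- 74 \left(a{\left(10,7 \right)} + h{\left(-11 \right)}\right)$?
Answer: $- \frac{36778}{3} \approx -12259.0$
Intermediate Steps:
$a{\left(m,W \right)} = \frac{4}{3} + \frac{m W^{2}}{3}$ ($a{\left(m,W \right)} = \frac{W m W + 4}{3} = \frac{m W^{2} + 4}{3} = \frac{4 + m W^{2}}{3} = \frac{4}{3} + \frac{m W^{2}}{3}$)
$h{\left(I \right)} = 1$
$- 74 \left(a{\left(10,7 \right)} + h{\left(-11 \right)}\right) = - 74 \left(\left(\frac{4}{3} + \frac{1}{3} \cdot 10 \cdot 7^{2}\right) + 1\right) = - 74 \left(\left(\frac{4}{3} + \frac{1}{3} \cdot 10 \cdot 49\right) + 1\right) = - 74 \left(\left(\frac{4}{3} + \frac{490}{3}\right) + 1\right) = - 74 \left(\frac{494}{3} + 1\right) = \left(-74\right) \frac{497}{3} = - \frac{36778}{3}$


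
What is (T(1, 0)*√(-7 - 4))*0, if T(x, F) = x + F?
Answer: 0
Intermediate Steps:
T(x, F) = F + x
(T(1, 0)*√(-7 - 4))*0 = ((0 + 1)*√(-7 - 4))*0 = (1*√(-11))*0 = (1*(I*√11))*0 = (I*√11)*0 = 0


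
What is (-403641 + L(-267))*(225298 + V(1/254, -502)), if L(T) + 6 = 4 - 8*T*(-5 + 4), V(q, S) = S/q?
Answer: -39681128410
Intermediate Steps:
L(T) = -2 + 8*T (L(T) = -6 + (4 - 8*T*(-5 + 4)) = -6 + (4 - 8*T*(-1)) = -6 + (4 - (-8)*T) = -6 + (4 + 8*T) = -2 + 8*T)
(-403641 + L(-267))*(225298 + V(1/254, -502)) = (-403641 + (-2 + 8*(-267)))*(225298 - 502/(1/254)) = (-403641 + (-2 - 2136))*(225298 - 502/1/254) = (-403641 - 2138)*(225298 - 502*254) = -405779*(225298 - 127508) = -405779*97790 = -39681128410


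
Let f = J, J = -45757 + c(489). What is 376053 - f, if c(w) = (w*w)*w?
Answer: -116508359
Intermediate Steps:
c(w) = w³ (c(w) = w²*w = w³)
J = 116884412 (J = -45757 + 489³ = -45757 + 116930169 = 116884412)
f = 116884412
376053 - f = 376053 - 1*116884412 = 376053 - 116884412 = -116508359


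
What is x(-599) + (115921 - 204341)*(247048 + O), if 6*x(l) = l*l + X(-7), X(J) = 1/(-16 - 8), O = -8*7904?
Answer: -2340424932457/144 ≈ -1.6253e+10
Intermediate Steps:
O = -63232
X(J) = -1/24 (X(J) = 1/(-24) = -1/24)
x(l) = -1/144 + l**2/6 (x(l) = (l*l - 1/24)/6 = (l**2 - 1/24)/6 = (-1/24 + l**2)/6 = -1/144 + l**2/6)
x(-599) + (115921 - 204341)*(247048 + O) = (-1/144 + (1/6)*(-599)**2) + (115921 - 204341)*(247048 - 63232) = (-1/144 + (1/6)*358801) - 88420*183816 = (-1/144 + 358801/6) - 16253010720 = 8611223/144 - 16253010720 = -2340424932457/144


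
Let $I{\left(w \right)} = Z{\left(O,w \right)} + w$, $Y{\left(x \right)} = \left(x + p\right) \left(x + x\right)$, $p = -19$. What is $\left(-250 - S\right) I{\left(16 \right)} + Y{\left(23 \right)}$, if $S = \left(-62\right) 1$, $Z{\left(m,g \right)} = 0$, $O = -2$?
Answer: $-2824$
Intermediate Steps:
$Y{\left(x \right)} = 2 x \left(-19 + x\right)$ ($Y{\left(x \right)} = \left(x - 19\right) \left(x + x\right) = \left(-19 + x\right) 2 x = 2 x \left(-19 + x\right)$)
$I{\left(w \right)} = w$ ($I{\left(w \right)} = 0 + w = w$)
$S = -62$
$\left(-250 - S\right) I{\left(16 \right)} + Y{\left(23 \right)} = \left(-250 - -62\right) 16 + 2 \cdot 23 \left(-19 + 23\right) = \left(-250 + 62\right) 16 + 2 \cdot 23 \cdot 4 = \left(-188\right) 16 + 184 = -3008 + 184 = -2824$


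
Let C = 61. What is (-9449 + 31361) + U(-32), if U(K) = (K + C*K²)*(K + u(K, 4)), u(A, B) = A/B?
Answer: -2475368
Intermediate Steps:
U(K) = 5*K*(K + 61*K²)/4 (U(K) = (K + 61*K²)*(K + K/4) = (K + 61*K²)*(5*K/4) = 5*K*(K + 61*K²)/4)
(-9449 + 31361) + U(-32) = (-9449 + 31361) + (5/4)*(-32)²*(1 + 61*(-32)) = 21912 + (5/4)*1024*(1 - 1952) = 21912 + (5/4)*1024*(-1951) = 21912 - 2497280 = -2475368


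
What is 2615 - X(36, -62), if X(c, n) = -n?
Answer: 2553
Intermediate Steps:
2615 - X(36, -62) = 2615 - (-1)*(-62) = 2615 - 1*62 = 2615 - 62 = 2553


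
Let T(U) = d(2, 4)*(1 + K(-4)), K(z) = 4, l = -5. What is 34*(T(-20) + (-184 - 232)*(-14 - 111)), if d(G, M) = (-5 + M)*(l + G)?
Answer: 1768510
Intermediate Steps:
d(G, M) = (-5 + G)*(-5 + M) (d(G, M) = (-5 + M)*(-5 + G) = (-5 + G)*(-5 + M))
T(U) = 15 (T(U) = (25 - 5*2 - 5*4 + 2*4)*(1 + 4) = (25 - 10 - 20 + 8)*5 = 3*5 = 15)
34*(T(-20) + (-184 - 232)*(-14 - 111)) = 34*(15 + (-184 - 232)*(-14 - 111)) = 34*(15 - 416*(-125)) = 34*(15 + 52000) = 34*52015 = 1768510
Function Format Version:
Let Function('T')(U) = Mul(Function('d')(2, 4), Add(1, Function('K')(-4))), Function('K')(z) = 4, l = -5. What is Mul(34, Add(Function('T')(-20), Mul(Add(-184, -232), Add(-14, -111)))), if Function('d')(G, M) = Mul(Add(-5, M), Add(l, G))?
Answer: 1768510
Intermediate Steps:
Function('d')(G, M) = Mul(Add(-5, G), Add(-5, M)) (Function('d')(G, M) = Mul(Add(-5, M), Add(-5, G)) = Mul(Add(-5, G), Add(-5, M)))
Function('T')(U) = 15 (Function('T')(U) = Mul(Add(25, Mul(-5, 2), Mul(-5, 4), Mul(2, 4)), Add(1, 4)) = Mul(Add(25, -10, -20, 8), 5) = Mul(3, 5) = 15)
Mul(34, Add(Function('T')(-20), Mul(Add(-184, -232), Add(-14, -111)))) = Mul(34, Add(15, Mul(Add(-184, -232), Add(-14, -111)))) = Mul(34, Add(15, Mul(-416, -125))) = Mul(34, Add(15, 52000)) = Mul(34, 52015) = 1768510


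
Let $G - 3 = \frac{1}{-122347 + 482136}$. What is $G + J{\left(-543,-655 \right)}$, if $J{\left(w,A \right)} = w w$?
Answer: $\frac{106084506229}{359789} \approx 2.9485 \cdot 10^{5}$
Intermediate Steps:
$G = \frac{1079368}{359789}$ ($G = 3 + \frac{1}{-122347 + 482136} = 3 + \frac{1}{359789} = \frac{1079368}{359789} \approx 3.0$)
$J{\left(w,A \right)} = w^{2}$
$G + J{\left(-543,-655 \right)} = \frac{1079368}{359789} + \left(-543\right)^{2} = \frac{1079368}{359789} + 294849 = \frac{106084506229}{359789}$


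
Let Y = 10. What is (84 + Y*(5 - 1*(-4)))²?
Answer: 30276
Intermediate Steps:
(84 + Y*(5 - 1*(-4)))² = (84 + 10*(5 - 1*(-4)))² = (84 + 10*(5 + 4))² = (84 + 10*9)² = (84 + 90)² = 174² = 30276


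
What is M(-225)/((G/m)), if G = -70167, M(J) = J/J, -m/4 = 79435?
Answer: 317740/70167 ≈ 4.5283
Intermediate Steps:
m = -317740 (m = -4*79435 = -317740)
M(J) = 1
M(-225)/((G/m)) = 1/(-70167/(-317740)) = 1/(-70167*(-1/317740)) = 1/(70167/317740) = 1*(317740/70167) = 317740/70167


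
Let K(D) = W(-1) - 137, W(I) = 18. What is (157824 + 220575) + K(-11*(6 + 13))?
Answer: 378280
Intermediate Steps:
K(D) = -119 (K(D) = 18 - 137 = -119)
(157824 + 220575) + K(-11*(6 + 13)) = (157824 + 220575) - 119 = 378399 - 119 = 378280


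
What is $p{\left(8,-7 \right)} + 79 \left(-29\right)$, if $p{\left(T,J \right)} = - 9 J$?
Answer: $-2228$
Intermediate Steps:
$p{\left(8,-7 \right)} + 79 \left(-29\right) = \left(-9\right) \left(-7\right) + 79 \left(-29\right) = 63 - 2291 = -2228$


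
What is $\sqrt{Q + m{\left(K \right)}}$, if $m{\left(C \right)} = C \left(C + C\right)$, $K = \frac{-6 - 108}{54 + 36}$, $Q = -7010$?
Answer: $\frac{4 i \sqrt{98533}}{15} \approx 83.707 i$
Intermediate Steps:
$K = - \frac{19}{15}$ ($K = - \frac{114}{90} = \left(-114\right) \frac{1}{90} = - \frac{19}{15} \approx -1.2667$)
$m{\left(C \right)} = 2 C^{2}$ ($m{\left(C \right)} = C 2 C = 2 C^{2}$)
$\sqrt{Q + m{\left(K \right)}} = \sqrt{-7010 + 2 \left(- \frac{19}{15}\right)^{2}} = \sqrt{-7010 + 2 \cdot \frac{361}{225}} = \sqrt{-7010 + \frac{722}{225}} = \sqrt{- \frac{1576528}{225}} = \frac{4 i \sqrt{98533}}{15}$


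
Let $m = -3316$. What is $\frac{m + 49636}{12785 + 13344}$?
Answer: $\frac{46320}{26129} \approx 1.7727$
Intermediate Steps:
$\frac{m + 49636}{12785 + 13344} = \frac{-3316 + 49636}{12785 + 13344} = \frac{46320}{26129}$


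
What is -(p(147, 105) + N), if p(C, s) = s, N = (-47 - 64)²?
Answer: -12426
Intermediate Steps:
N = 12321 (N = (-111)² = 12321)
-(p(147, 105) + N) = -(105 + 12321) = -1*12426 = -12426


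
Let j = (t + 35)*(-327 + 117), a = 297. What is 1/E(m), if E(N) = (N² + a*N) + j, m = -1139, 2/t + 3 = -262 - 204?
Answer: 67/63763156 ≈ 1.0508e-6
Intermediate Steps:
t = -2/469 (t = 2/(-3 + (-262 - 204)) = 2/(-3 - 466) = 2/(-469) = 2*(-1/469) = -2/469 ≈ -0.0042644)
j = -492390/67 (j = (-2/469 + 35)*(-327 + 117) = (16413/469)*(-210) = -492390/67 ≈ -7349.1)
E(N) = -492390/67 + N² + 297*N (E(N) = (N² + 297*N) - 492390/67 = -492390/67 + N² + 297*N)
1/E(m) = 1/(-492390/67 + (-1139)² + 297*(-1139)) = 1/(-492390/67 + 1297321 - 338283) = 1/(63763156/67) = 67/63763156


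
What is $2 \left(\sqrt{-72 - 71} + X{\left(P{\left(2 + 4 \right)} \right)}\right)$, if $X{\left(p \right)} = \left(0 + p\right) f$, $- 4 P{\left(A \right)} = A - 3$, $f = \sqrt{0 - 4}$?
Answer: $i \left(-3 + 2 \sqrt{143}\right) \approx 20.917 i$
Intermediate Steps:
$f = 2 i$ ($f = \sqrt{-4} = 2 i \approx 2.0 i$)
$P{\left(A \right)} = \frac{3}{4} - \frac{A}{4}$ ($P{\left(A \right)} = - \frac{A - 3}{4} = - \frac{-3 + A}{4} = \frac{3}{4} - \frac{A}{4}$)
$X{\left(p \right)} = 2 i p$ ($X{\left(p \right)} = \left(0 + p\right) 2 i = p 2 i = 2 i p$)
$2 \left(\sqrt{-72 - 71} + X{\left(P{\left(2 + 4 \right)} \right)}\right) = 2 \left(\sqrt{-72 - 71} + 2 i \left(\frac{3}{4} - \frac{2 + 4}{4}\right)\right) = 2 \left(\sqrt{-143} + 2 i \left(\frac{3}{4} - \frac{3}{2}\right)\right) = 2 \left(i \sqrt{143} + 2 i \left(\frac{3}{4} - \frac{3}{2}\right)\right) = 2 \left(i \sqrt{143} + 2 i \left(- \frac{3}{4}\right)\right) = 2 \left(i \sqrt{143} - \frac{3 i}{2}\right) = 2 \left(- \frac{3 i}{2} + i \sqrt{143}\right) = - 3 i + 2 i \sqrt{143}$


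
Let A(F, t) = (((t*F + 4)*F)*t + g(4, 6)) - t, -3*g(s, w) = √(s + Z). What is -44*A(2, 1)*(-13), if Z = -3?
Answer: 18304/3 ≈ 6101.3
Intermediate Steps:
g(s, w) = -√(-3 + s)/3 (g(s, w) = -√(s - 3)/3 = -√(-3 + s)/3)
A(F, t) = -⅓ - t + F*t*(4 + F*t) (A(F, t) = (((t*F + 4)*F)*t - √(-3 + 4)/3) - t = (((F*t + 4)*F)*t - √1/3) - t = (((4 + F*t)*F)*t - ⅓*1) - t = ((F*(4 + F*t))*t - ⅓) - t = (F*t*(4 + F*t) - ⅓) - t = (-⅓ + F*t*(4 + F*t)) - t = -⅓ - t + F*t*(4 + F*t))
-44*A(2, 1)*(-13) = -44*(-⅓ - 1*1 + 2²*1² + 4*2*1)*(-13) = -44*(-⅓ - 1 + 4*1 + 8)*(-13) = -44*(-⅓ - 1 + 4 + 8)*(-13) = -44*32/3*(-13) = -1408/3*(-13) = 18304/3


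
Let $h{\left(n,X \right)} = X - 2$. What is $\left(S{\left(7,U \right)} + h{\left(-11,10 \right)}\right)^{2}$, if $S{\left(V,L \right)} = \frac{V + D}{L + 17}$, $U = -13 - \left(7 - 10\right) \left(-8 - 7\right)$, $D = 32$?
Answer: $\frac{83521}{1681} \approx 49.685$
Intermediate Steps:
$h{\left(n,X \right)} = -2 + X$
$U = -58$ ($U = -13 - \left(-3\right) \left(-15\right) = -13 - 45 = -58$)
$S{\left(V,L \right)} = \frac{32 + V}{17 + L}$ ($S{\left(V,L \right)} = \frac{V + 32}{L + 17} = \frac{32 + V}{17 + L}$)
$\left(S{\left(7,U \right)} + h{\left(-11,10 \right)}\right)^{2} = \left(\frac{32 + 7}{17 - 58} + \left(-2 + 10\right)\right)^{2} = \left(\frac{1}{-41} \cdot 39 + 8\right)^{2} = \left(\left(- \frac{1}{41}\right) 39 + 8\right)^{2} = \left(- \frac{39}{41} + 8\right)^{2} = \left(\frac{289}{41}\right)^{2} = \frac{83521}{1681}$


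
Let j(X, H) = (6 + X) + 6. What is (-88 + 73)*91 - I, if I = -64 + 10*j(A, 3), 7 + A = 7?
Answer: -1421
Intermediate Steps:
A = 0 (A = -7 + 7 = 0)
j(X, H) = 12 + X
I = 56 (I = -64 + 10*(12 + 0) = -64 + 10*12 = -64 + 120 = 56)
(-88 + 73)*91 - I = (-88 + 73)*91 - 1*56 = -15*91 - 56 = -1365 - 56 = -1421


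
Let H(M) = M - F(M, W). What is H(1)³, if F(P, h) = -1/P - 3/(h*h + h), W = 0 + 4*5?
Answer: 22188041/2744000 ≈ 8.0860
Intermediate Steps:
W = 20 (W = 0 + 20 = 20)
F(P, h) = -1/P - 3/(h + h²) (F(P, h) = -1/P - 3/(h² + h) = -1/P - 3/(h + h²))
H(M) = M - (-420 - 3*M)/(420*M) (H(M) = M - (-1*20 - 1*20² - 3*M)/(M*20*(1 + 20)) = M - (-20 - 1*400 - 3*M)/(M*20*21) = M - (-20 - 400 - 3*M)/(M*20*21) = M - (-420 - 3*M)/(M*20*21) = M - (-420 - 3*M)/(420*M))
H(1)³ = (1/140 + 1 + 1/1)³ = (1/140 + 1 + 1)³ = (281/140)³ = 22188041/2744000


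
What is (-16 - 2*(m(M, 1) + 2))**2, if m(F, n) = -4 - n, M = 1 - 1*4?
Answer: 100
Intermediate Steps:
M = -3 (M = 1 - 4 = -3)
(-16 - 2*(m(M, 1) + 2))**2 = (-16 - 2*((-4 - 1*1) + 2))**2 = (-16 - 2*((-4 - 1) + 2))**2 = (-16 - 2*(-5 + 2))**2 = (-16 - 2*(-3))**2 = (-16 + 6)**2 = (-10)**2 = 100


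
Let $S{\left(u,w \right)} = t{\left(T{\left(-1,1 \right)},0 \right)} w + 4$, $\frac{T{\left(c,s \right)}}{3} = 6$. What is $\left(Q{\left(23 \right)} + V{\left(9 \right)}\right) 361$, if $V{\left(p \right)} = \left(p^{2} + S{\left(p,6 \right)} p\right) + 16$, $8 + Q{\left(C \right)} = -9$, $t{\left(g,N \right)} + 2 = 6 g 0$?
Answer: $2888$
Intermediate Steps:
$T{\left(c,s \right)} = 18$ ($T{\left(c,s \right)} = 3 \cdot 6 = 18$)
$t{\left(g,N \right)} = -2$ ($t{\left(g,N \right)} = -2 + 6 g 0 = -2 + 0 = -2$)
$S{\left(u,w \right)} = 4 - 2 w$ ($S{\left(u,w \right)} = - 2 w + 4 = 4 - 2 w$)
$Q{\left(C \right)} = -17$ ($Q{\left(C \right)} = -8 - 9 = -17$)
$V{\left(p \right)} = 16 + p^{2} - 8 p$ ($V{\left(p \right)} = \left(p^{2} + \left(4 - 12\right) p\right) + 16 = \left(p^{2} - 8 p\right) + 16 = 16 + p^{2} - 8 p$)
$\left(Q{\left(23 \right)} + V{\left(9 \right)}\right) 361 = \left(-17 + \left(16 + 9^{2} - 72\right)\right) 361 = \left(-17 + \left(16 + 81 - 72\right)\right) 361 = \left(-17 + 25\right) 361 = 8 \cdot 361 = 2888$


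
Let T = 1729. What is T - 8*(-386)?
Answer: 4817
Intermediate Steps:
T - 8*(-386) = 1729 - 8*(-386) = 1729 - 1*(-3088) = 1729 + 3088 = 4817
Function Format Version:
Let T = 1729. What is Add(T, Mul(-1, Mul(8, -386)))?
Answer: 4817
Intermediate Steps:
Add(T, Mul(-1, Mul(8, -386))) = Add(1729, Mul(-1, Mul(8, -386))) = Add(1729, Mul(-1, -3088)) = Add(1729, 3088) = 4817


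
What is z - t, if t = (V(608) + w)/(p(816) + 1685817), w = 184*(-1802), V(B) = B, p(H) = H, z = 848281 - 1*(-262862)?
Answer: 624696927493/562211 ≈ 1.1111e+6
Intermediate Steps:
z = 1111143 (z = 848281 + 262862 = 1111143)
w = -331568
t = -110320/562211 (t = (608 - 331568)/(816 + 1685817) = -330960/1686633 = -330960*1/1686633 = -110320/562211 ≈ -0.19623)
z - t = 1111143 - 1*(-110320/562211) = 1111143 + 110320/562211 = 624696927493/562211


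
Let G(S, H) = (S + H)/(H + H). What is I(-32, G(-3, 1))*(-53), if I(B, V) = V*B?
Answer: -1696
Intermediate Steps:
G(S, H) = (H + S)/(2*H) (G(S, H) = (H + S)/((2*H)) = (H + S)*(1/(2*H)) = (H + S)/(2*H))
I(B, V) = B*V
I(-32, G(-3, 1))*(-53) = -16*(1 - 3)/1*(-53) = -16*(-2)*(-53) = -32*(-1)*(-53) = 32*(-53) = -1696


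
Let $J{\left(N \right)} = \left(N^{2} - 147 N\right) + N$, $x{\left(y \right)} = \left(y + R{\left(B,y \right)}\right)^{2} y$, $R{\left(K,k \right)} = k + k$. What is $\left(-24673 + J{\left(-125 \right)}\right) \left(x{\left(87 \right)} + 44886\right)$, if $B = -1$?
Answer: $54948942426$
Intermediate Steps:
$R{\left(K,k \right)} = 2 k$
$x{\left(y \right)} = 9 y^{3}$ ($x{\left(y \right)} = \left(y + 2 y\right)^{2} y = \left(3 y\right)^{2} y = 9 y^{2} y = 9 y^{3}$)
$J{\left(N \right)} = N^{2} - 146 N$
$\left(-24673 + J{\left(-125 \right)}\right) \left(x{\left(87 \right)} + 44886\right) = \left(-24673 - 125 \left(-146 - 125\right)\right) \left(9 \cdot 87^{3} + 44886\right) = \left(-24673 - -33875\right) \left(9 \cdot 658503 + 44886\right) = \left(-24673 + 33875\right) \left(5926527 + 44886\right) = 9202 \cdot 5971413 = 54948942426$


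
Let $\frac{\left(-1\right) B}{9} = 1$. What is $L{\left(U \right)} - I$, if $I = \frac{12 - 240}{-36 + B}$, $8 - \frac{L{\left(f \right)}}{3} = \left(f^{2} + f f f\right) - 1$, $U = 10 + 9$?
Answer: $- \frac{324571}{15} \approx -21638.0$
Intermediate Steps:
$B = -9$ ($B = \left(-9\right) 1 = -9$)
$U = 19$
$L{\left(f \right)} = 27 - 3 f^{2} - 3 f^{3}$ ($L{\left(f \right)} = 24 - 3 \left(\left(f^{2} + f f f\right) - 1\right) = 24 - 3 \left(\left(f^{2} + f^{2} f\right) - 1\right) = 24 - 3 \left(\left(f^{2} + f^{3}\right) - 1\right) = 24 - 3 \left(-1 + f^{2} + f^{3}\right) = 24 - \left(-3 + 3 f^{2} + 3 f^{3}\right) = 27 - 3 f^{2} - 3 f^{3}$)
$I = \frac{76}{15}$ ($I = \frac{12 - 240}{-36 - 9} = - \frac{228}{-45} = \left(-228\right) \left(- \frac{1}{45}\right) = \frac{76}{15} \approx 5.0667$)
$L{\left(U \right)} - I = \left(27 - 3 \cdot 19^{2} - 3 \cdot 19^{3}\right) - \frac{76}{15} = \left(27 - 1083 - 20577\right) - \frac{76}{15} = -21633 - \frac{76}{15} = - \frac{324571}{15}$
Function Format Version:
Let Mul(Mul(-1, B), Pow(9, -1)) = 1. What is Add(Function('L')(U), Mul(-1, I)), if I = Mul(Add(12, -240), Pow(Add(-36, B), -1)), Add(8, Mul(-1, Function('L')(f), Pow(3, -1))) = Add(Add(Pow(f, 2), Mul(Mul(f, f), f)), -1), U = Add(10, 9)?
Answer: Rational(-324571, 15) ≈ -21638.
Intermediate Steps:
B = -9 (B = Mul(-9, 1) = -9)
U = 19
Function('L')(f) = Add(27, Mul(-3, Pow(f, 2)), Mul(-3, Pow(f, 3))) (Function('L')(f) = Add(24, Mul(-3, Add(Add(Pow(f, 2), Mul(Mul(f, f), f)), -1))) = Add(24, Mul(-3, Add(Add(Pow(f, 2), Mul(Pow(f, 2), f)), -1))) = Add(24, Mul(-3, Add(Add(Pow(f, 2), Pow(f, 3)), -1))) = Add(24, Mul(-3, Add(-1, Pow(f, 2), Pow(f, 3)))) = Add(24, Add(3, Mul(-3, Pow(f, 2)), Mul(-3, Pow(f, 3)))) = Add(27, Mul(-3, Pow(f, 2)), Mul(-3, Pow(f, 3))))
I = Rational(76, 15) (I = Mul(Add(12, -240), Pow(Add(-36, -9), -1)) = Mul(-228, Pow(-45, -1)) = Mul(-228, Rational(-1, 45)) = Rational(76, 15) ≈ 5.0667)
Add(Function('L')(U), Mul(-1, I)) = Add(Add(27, Mul(-3, Pow(19, 2)), Mul(-3, Pow(19, 3))), Mul(-1, Rational(76, 15))) = Add(Add(27, Mul(-3, 361), Mul(-3, 6859)), Rational(-76, 15)) = Add(Add(27, -1083, -20577), Rational(-76, 15)) = Add(-21633, Rational(-76, 15)) = Rational(-324571, 15)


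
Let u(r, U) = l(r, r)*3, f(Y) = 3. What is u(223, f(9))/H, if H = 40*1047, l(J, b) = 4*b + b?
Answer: 223/2792 ≈ 0.079871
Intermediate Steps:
l(J, b) = 5*b
u(r, U) = 15*r (u(r, U) = (5*r)*3 = 15*r)
H = 41880
u(223, f(9))/H = (15*223)/41880 = 3345*(1/41880) = 223/2792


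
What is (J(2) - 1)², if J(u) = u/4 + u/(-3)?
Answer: 49/36 ≈ 1.3611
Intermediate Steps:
J(u) = -u/12 (J(u) = u*(¼) + u*(-⅓) = u/4 - u/3 = -u/12)
(J(2) - 1)² = (-1/12*2 - 1)² = (-⅙ - 1)² = (-7/6)² = 49/36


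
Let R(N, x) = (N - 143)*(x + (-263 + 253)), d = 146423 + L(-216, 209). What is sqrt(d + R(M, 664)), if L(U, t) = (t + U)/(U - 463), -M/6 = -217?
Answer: sqrt(8509584378)/97 ≈ 951.00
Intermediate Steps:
M = 1302 (M = -6*(-217) = 1302)
L(U, t) = (U + t)/(-463 + U)
d = 14203032/97 (d = 146423 + (-216 + 209)/(-463 - 216) = 146423 - 7/(-679) = 146423 - 1/679*(-7) = 146423 + 1/97 = 14203032/97 ≈ 1.4642e+5)
R(N, x) = (-143 + N)*(-10 + x) (R(N, x) = (-143 + N)*(x - 10) = (-143 + N)*(-10 + x))
sqrt(d + R(M, 664)) = sqrt(14203032/97 + (1430 - 143*664 - 10*1302 + 1302*664)) = sqrt(14203032/97 + (1430 - 94952 - 13020 + 864528)) = sqrt(14203032/97 + 757986) = sqrt(87727674/97) = sqrt(8509584378)/97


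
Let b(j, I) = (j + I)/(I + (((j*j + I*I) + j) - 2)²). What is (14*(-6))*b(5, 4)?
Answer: -189/485 ≈ -0.38969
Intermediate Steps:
b(j, I) = (I + j)/(I + (-2 + j + I² + j²)²) (b(j, I) = (I + j)/(I + (((j² + I²) + j) - 2)²) = (I + j)/(I + (((I² + j²) + j) - 2)²) = (I + j)/(I + ((j + I² + j²) - 2)²) = (I + j)/(I + (-2 + j + I² + j²)²))
(14*(-6))*b(5, 4) = (14*(-6))*((4 + 5)/(4 + (-2 + 5 + 4² + 5²)²)) = -84*9/(4 + (-2 + 5 + 16 + 25)²) = -84*9/(4 + 44²) = -84*9/(4 + 1936) = -84*9/1940 = -189/485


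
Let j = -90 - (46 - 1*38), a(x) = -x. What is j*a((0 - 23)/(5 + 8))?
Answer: -2254/13 ≈ -173.38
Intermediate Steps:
j = -98 (j = -90 - (46 - 38) = -90 - 1*8 = -90 - 8 = -98)
j*a((0 - 23)/(5 + 8)) = -(-98)*(0 - 23)/(5 + 8) = -(-98)*(-23/13) = -(-98)*(-23*1/13) = -(-98)*(-23)/13 = -98*23/13 = -2254/13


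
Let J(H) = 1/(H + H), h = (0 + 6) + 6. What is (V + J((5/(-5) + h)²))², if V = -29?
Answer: 49238289/58564 ≈ 840.76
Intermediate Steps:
h = 12 (h = 6 + 6 = 12)
J(H) = 1/(2*H)
(V + J((5/(-5) + h)²))² = (-29 + 1/(2*((5/(-5) + 12)²)))² = (-29 + 1/(2*((5*(-⅕) + 12)²)))² = (-29 + 1/(2*((-1 + 12)²)))² = (-29 + 1/(2*(11²)))² = (-29 + (½)/121)² = (-29 + (½)*(1/121))² = (-29 + 1/242)² = (-7017/242)² = 49238289/58564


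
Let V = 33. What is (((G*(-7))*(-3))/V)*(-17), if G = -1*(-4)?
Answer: -476/11 ≈ -43.273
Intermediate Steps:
G = 4
(((G*(-7))*(-3))/V)*(-17) = (((4*(-7))*(-3))/33)*(-17) = (-28*(-3)*(1/33))*(-17) = (84*(1/33))*(-17) = (28/11)*(-17) = -476/11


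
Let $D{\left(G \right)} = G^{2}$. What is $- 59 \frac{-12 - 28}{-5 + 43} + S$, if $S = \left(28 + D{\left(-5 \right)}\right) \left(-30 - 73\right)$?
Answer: $- \frac{102541}{19} \approx -5396.9$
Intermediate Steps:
$S = -5459$ ($S = \left(28 + \left(-5\right)^{2}\right) \left(-30 - 73\right) = \left(28 + 25\right) \left(-103\right) = 53 \left(-103\right) = -5459$)
$- 59 \frac{-12 - 28}{-5 + 43} + S = - 59 \frac{-12 - 28}{-5 + 43} - 5459 = - 59 \left(- \frac{40}{38}\right) - 5459 = - 59 \left(\left(-40\right) \frac{1}{38}\right) - 5459 = \left(-59\right) \left(- \frac{20}{19}\right) - 5459 = \frac{1180}{19} - 5459 = - \frac{102541}{19}$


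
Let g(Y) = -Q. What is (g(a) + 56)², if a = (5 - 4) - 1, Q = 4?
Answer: 2704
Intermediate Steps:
a = 0 (a = 1 - 1 = 0)
g(Y) = -4 (g(Y) = -1*4 = -4)
(g(a) + 56)² = (-4 + 56)² = 52² = 2704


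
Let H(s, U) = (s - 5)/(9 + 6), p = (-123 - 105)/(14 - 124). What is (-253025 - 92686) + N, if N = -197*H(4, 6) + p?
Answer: -57039806/165 ≈ -3.4570e+5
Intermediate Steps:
p = 114/55 (p = -228/(-110) = -228*(-1/110) = 114/55 ≈ 2.0727)
H(s, U) = -⅓ + s/15 (H(s, U) = (-5 + s)/15 = (-5 + s)*(1/15) = -⅓ + s/15)
N = 2509/165 (N = -197*(-⅓ + (1/15)*4) + 114/55 = -197*(-⅓ + 4/15) + 114/55 = -197*(-1/15) + 114/55 = 197/15 + 114/55 = 2509/165 ≈ 15.206)
(-253025 - 92686) + N = (-253025 - 92686) + 2509/165 = -345711 + 2509/165 = -57039806/165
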